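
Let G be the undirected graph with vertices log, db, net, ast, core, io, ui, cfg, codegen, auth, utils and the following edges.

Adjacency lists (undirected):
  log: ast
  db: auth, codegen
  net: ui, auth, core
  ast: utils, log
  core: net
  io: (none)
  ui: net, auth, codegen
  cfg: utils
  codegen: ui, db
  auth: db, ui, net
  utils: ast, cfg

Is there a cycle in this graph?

Yes

DFS, tracking each vertex's parent; an edge to a visited non-parent vertex closes a cycle.
Start from log:
visit log (parent –)
  visit ast (parent log)
    visit utils (parent ast)
      utils–ast: parent, skip
      visit cfg (parent utils)
        cfg–utils: parent, skip
    ast–log: parent, skip
visit db (parent –)
  visit auth (parent db)
    auth–db: parent, skip
    visit ui (parent auth)
      visit net (parent ui)
        net–ui: parent, skip
        net–auth: auth visited and ≠ parent → cycle
Cycle: auth – ui – net – auth.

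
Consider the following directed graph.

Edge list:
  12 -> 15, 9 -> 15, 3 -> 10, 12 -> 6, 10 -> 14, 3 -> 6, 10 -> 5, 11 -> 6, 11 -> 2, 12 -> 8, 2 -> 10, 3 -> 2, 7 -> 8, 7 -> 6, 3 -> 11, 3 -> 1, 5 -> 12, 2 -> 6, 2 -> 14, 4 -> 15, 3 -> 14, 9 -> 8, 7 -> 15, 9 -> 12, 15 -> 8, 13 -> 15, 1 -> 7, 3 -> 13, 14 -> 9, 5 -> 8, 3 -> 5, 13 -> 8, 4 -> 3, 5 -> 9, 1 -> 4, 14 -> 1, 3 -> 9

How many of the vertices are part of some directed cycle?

7

A vertex is on a directed cycle iff it belongs to a strongly connected component of size ≥ 2 (or has a self-loop).
The vertices on cycles are {1, 2, 3, 4, 10, 11, 14} — 7 in total.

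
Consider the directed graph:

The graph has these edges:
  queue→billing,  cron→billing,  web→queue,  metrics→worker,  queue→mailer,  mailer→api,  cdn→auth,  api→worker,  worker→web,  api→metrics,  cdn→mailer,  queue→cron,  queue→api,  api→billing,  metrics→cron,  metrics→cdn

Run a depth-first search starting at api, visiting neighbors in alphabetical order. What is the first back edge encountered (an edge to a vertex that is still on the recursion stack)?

mailer→api

DFS from api (visiting neighbors in alphabetical order); mark gray on enter, black on exit:
api gray
  billing gray
  billing black
  metrics gray
    cdn gray
      auth gray
      auth black
      mailer gray
        mailer→api: api is gray → back edge
First back edge: mailer → api.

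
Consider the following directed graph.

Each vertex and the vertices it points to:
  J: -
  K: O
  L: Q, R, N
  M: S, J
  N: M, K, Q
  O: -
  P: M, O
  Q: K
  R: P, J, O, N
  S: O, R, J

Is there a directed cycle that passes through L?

L lies on a cycle iff there is a path from L back to itself.
Exploring from L, it never reaches itself; equivalently, its strongly connected component is a singleton.

No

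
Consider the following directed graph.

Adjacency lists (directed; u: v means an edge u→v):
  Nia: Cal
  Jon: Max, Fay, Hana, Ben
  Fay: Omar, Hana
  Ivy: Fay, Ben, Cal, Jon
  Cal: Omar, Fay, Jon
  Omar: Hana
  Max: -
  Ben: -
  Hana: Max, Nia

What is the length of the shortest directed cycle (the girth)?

For each vertex v, BFS finds the shortest path from v back to v.
The shortest such closed walk is Jon → Hana → Nia → Cal → Jon, length 4.

4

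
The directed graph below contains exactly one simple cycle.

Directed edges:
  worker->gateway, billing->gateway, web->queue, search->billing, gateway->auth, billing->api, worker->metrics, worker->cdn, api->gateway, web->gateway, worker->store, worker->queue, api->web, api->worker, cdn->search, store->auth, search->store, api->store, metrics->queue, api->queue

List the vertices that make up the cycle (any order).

DFS with gray/black marking from billing:
billing gray
  gateway gray
    auth gray
    auth black
  gateway black
  api gray
    worker gray
      cdn gray
        search gray
          store gray
            store→auth: auth black — skip
          store black
          search→billing: billing is gray → back edge
Back edge closes the cycle billing → api → worker → cdn → search → billing; its vertices are {api, cdn, search, worker, billing}.

api, cdn, search, worker, billing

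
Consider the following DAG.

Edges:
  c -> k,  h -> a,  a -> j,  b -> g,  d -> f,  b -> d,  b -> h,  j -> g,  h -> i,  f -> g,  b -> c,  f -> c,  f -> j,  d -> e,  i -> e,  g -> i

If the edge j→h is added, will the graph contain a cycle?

Yes

Adding j→h creates a cycle iff h can already reach j.
Path from h: h → a → j.
So h → … → j → h is a cycle.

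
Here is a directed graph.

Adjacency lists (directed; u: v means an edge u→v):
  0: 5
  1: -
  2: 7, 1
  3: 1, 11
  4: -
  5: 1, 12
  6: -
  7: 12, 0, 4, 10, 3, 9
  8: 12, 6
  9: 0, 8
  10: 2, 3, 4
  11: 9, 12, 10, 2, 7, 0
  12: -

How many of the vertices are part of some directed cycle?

A vertex is on a directed cycle iff it belongs to a strongly connected component of size ≥ 2 (or has a self-loop).
The vertices on cycles are {2, 3, 7, 10, 11} — 5 in total.

5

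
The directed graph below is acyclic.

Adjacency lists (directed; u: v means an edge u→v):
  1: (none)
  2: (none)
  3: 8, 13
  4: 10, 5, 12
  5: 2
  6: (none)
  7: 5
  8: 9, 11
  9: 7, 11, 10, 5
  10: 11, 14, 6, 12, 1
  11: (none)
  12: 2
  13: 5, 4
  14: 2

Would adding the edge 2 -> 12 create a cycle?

Yes

Adding 2→12 creates a cycle iff 12 can already reach 2.
Path from 12: 12 → 2.
So 12 → … → 2 → 12 is a cycle.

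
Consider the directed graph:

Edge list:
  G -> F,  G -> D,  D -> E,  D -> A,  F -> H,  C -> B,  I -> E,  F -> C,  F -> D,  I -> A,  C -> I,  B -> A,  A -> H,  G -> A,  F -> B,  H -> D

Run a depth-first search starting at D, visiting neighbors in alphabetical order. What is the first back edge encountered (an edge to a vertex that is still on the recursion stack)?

H→D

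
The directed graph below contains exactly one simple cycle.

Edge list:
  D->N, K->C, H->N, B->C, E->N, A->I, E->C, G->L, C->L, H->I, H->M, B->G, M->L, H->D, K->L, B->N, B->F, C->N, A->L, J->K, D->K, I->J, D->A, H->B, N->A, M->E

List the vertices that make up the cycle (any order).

A, C, I, J, K, N

DFS with gray/black marking from I:
I gray
  J gray
    K gray
      C gray
        L gray
        L black
        N gray
          A gray
            A→L: L black — skip
            A→I: I is gray → back edge
Back edge closes the cycle I → J → K → C → N → A → I; its vertices are {A, C, I, J, K, N}.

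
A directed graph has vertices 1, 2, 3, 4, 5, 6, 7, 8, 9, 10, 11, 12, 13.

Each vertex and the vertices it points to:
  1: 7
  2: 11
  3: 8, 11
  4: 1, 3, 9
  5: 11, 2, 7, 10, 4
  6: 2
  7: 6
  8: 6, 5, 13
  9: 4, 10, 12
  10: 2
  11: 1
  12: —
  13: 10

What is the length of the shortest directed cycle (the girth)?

2

For each vertex v, BFS finds the shortest path from v back to v.
The shortest such closed walk is 9 → 4 → 9, length 2.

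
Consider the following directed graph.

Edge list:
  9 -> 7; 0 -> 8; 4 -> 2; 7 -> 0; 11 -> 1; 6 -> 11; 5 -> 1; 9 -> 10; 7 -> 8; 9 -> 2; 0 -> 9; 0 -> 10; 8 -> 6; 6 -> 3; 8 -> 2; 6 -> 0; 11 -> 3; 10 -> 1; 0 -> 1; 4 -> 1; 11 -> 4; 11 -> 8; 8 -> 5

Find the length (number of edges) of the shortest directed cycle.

For each vertex v, BFS finds the shortest path from v back to v.
The shortest such closed walk is 6 → 11 → 8 → 6, length 3.

3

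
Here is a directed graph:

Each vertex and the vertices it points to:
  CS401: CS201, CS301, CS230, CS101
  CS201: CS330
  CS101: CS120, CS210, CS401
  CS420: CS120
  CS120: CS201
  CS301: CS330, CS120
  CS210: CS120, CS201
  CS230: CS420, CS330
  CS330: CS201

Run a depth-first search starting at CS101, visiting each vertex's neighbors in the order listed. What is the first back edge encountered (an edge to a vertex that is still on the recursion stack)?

CS330→CS201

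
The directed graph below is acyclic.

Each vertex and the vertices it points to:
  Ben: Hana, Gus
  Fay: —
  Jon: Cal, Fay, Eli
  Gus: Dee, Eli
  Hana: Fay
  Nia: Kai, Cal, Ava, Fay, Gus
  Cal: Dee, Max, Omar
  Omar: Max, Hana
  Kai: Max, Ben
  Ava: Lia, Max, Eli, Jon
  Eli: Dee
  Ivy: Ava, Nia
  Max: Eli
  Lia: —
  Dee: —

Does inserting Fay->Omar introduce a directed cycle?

Adding Fay→Omar creates a cycle iff Omar can already reach Fay.
Path from Omar: Omar → Hana → Fay.
So Omar → … → Fay → Omar is a cycle.

Yes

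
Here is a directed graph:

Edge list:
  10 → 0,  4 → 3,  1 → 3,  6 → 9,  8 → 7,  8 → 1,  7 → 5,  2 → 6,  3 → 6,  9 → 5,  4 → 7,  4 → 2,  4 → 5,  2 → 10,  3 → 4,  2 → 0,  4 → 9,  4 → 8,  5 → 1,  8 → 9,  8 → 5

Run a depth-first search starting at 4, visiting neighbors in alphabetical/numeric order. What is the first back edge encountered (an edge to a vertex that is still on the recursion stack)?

DFS from 4 (visiting neighbors in alphabetical/numeric order); mark gray on enter, black on exit:
4 gray
  2 gray
    0 gray
    0 black
    6 gray
      9 gray
        5 gray
          1 gray
            3 gray
              3→4: 4 is gray → back edge
First back edge: 3 → 4.

3->4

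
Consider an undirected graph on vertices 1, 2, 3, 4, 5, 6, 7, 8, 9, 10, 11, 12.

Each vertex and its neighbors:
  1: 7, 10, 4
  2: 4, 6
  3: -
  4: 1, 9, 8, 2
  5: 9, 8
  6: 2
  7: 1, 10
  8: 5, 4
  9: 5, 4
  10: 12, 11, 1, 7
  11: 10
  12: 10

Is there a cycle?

DFS, tracking each vertex's parent; an edge to a visited non-parent vertex closes a cycle.
Start from 11:
visit 11 (parent –)
  visit 10 (parent 11)
    visit 12 (parent 10)
      12–10: parent, skip
    10–11: parent, skip
    visit 1 (parent 10)
      visit 7 (parent 1)
        7–1: parent, skip
        7–10: 10 visited and ≠ parent → cycle
Cycle: 10 – 1 – 7 – 10.

Yes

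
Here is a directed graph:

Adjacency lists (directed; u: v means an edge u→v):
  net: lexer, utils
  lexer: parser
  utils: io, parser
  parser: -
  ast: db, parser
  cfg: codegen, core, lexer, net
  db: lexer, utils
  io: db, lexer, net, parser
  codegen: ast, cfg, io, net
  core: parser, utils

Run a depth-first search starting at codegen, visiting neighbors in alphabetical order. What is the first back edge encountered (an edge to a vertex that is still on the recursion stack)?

io→db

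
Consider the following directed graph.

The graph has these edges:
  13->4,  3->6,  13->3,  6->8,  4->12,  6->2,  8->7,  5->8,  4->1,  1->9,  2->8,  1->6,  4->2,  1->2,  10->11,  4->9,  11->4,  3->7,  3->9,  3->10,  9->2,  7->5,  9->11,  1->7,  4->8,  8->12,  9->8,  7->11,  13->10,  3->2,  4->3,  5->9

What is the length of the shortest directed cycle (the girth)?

3

For each vertex v, BFS finds the shortest path from v back to v.
The shortest such closed walk is 7 → 5 → 8 → 7, length 3.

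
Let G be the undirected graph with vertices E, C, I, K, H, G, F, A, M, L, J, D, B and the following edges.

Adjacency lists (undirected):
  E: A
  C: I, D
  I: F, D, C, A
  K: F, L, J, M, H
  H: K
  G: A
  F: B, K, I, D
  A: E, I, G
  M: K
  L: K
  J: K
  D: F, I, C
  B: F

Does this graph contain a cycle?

DFS, tracking each vertex's parent; an edge to a visited non-parent vertex closes a cycle.
Start from J:
visit J (parent –)
  visit K (parent J)
    visit F (parent K)
      visit B (parent F)
        B–F: parent, skip
      F–K: parent, skip
      visit I (parent F)
        I–F: parent, skip
        visit D (parent I)
          D–F: F visited and ≠ parent → cycle
Cycle: F – I – D – F.

Yes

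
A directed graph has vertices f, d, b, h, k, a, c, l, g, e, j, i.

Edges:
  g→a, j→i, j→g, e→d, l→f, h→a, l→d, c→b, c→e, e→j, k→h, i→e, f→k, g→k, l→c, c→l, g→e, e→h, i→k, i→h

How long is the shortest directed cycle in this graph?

2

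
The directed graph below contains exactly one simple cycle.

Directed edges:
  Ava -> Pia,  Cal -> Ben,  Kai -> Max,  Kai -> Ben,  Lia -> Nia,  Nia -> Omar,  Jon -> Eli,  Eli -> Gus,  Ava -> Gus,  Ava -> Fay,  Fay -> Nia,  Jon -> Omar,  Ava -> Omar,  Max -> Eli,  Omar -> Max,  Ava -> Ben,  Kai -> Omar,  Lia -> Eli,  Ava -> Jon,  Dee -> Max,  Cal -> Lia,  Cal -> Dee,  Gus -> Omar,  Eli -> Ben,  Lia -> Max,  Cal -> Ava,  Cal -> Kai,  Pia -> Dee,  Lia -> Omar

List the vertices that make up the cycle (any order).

DFS with gray/black marking from Gus:
Gus gray
  Omar gray
    Max gray
      Eli gray
        Ben gray
        Ben black
        Eli→Gus: Gus is gray → back edge
Back edge closes the cycle Gus → Omar → Max → Eli → Gus; its vertices are {Eli, Gus, Max, Omar}.

Eli, Gus, Max, Omar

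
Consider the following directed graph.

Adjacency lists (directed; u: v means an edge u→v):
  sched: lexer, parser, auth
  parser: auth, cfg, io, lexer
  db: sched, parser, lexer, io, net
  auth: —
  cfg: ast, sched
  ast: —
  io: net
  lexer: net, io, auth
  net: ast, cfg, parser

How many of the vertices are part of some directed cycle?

6

A vertex is on a directed cycle iff it belongs to a strongly connected component of size ≥ 2 (or has a self-loop).
The vertices on cycles are {io, cfg, net, lexer, sched, parser} — 6 in total.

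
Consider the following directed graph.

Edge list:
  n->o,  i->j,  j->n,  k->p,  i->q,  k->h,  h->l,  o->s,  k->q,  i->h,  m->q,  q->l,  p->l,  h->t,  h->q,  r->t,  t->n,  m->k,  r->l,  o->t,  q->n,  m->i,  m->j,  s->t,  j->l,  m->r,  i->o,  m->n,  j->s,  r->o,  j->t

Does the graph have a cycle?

Yes

DFS with white/gray/black marking, starting from o:
o gray
  s gray
    t gray
      n gray
        n→o: o is gray → back edge
Back edge found, so a cycle exists: o → s → t → n → o.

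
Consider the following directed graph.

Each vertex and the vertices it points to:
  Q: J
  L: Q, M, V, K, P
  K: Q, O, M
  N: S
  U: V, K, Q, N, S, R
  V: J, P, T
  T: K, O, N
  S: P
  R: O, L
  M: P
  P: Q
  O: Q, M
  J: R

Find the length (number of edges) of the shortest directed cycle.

For each vertex v, BFS finds the shortest path from v back to v.
The shortest such closed walk is V → J → R → L → V, length 4.

4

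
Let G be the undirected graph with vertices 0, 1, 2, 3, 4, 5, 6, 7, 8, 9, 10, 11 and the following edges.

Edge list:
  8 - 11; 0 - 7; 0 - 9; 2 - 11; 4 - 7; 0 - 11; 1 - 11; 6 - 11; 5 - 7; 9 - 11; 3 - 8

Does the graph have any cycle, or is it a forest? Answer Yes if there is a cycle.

Yes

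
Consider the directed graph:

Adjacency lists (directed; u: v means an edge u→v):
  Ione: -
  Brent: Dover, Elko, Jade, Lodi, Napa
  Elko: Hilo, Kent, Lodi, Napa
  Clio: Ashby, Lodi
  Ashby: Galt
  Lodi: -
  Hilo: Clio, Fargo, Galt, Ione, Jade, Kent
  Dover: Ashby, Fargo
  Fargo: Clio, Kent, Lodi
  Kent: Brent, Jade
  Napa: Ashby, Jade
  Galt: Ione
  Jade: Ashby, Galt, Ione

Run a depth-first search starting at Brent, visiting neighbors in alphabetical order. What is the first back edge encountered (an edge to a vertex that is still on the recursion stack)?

Kent→Brent

DFS from Brent (visiting neighbors in alphabetical order); mark gray on enter, black on exit:
Brent gray
  Dover gray
    Ashby gray
      Galt gray
        Ione gray
        Ione black
      Galt black
    Ashby black
    Fargo gray
      Clio gray
        Clio→Ashby: Ashby black — skip
        Lodi gray
        Lodi black
      Clio black
      Kent gray
        Kent→Brent: Brent is gray → back edge
First back edge: Kent → Brent.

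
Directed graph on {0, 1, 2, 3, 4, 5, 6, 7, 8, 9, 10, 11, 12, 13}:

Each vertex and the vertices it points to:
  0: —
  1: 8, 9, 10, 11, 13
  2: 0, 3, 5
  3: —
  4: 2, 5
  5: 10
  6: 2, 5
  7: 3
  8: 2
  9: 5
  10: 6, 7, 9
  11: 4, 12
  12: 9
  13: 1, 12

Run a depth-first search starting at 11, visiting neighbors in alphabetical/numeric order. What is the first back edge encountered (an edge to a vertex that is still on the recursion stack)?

DFS from 11 (visiting neighbors in alphabetical/numeric order); mark gray on enter, black on exit:
11 gray
  4 gray
    2 gray
      0 gray
      0 black
      3 gray
      3 black
      5 gray
        10 gray
          6 gray
            6→2: 2 is gray → back edge
First back edge: 6 → 2.

6->2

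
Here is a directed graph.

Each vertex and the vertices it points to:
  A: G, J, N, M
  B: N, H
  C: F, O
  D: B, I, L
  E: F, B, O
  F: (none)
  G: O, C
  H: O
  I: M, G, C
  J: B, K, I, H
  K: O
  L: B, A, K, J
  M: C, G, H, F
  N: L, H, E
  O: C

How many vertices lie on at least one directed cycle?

8

A vertex is on a directed cycle iff it belongs to a strongly connected component of size ≥ 2 (or has a self-loop).
The vertices on cycles are {A, B, C, E, J, L, N, O} — 8 in total.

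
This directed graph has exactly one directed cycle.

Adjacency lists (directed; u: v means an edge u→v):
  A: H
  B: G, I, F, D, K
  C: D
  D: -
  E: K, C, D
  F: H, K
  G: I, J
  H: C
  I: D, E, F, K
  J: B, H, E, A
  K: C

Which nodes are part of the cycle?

B, G, J

DFS with gray/black marking from B:
B gray
  G gray
    I gray
      D gray
      D black
      E gray
        K gray
          C gray
            C→D: D black — skip
          C black
        K black
        E→C: C black — skip
        E→D: D black — skip
      E black
      F gray
        H gray
          H→C: C black — skip
        H black
        F→K: K black — skip
      F black
      I→K: K black — skip
    I black
    J gray
      J→B: B is gray → back edge
Back edge closes the cycle B → G → J → B; its vertices are {B, G, J}.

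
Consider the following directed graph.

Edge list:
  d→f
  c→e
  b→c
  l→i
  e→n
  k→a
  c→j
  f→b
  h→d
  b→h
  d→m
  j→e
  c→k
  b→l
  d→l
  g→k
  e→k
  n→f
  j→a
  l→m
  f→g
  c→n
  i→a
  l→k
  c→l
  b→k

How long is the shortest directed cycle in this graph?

For each vertex v, BFS finds the shortest path from v back to v.
The shortest such closed walk is b → c → n → f → b, length 4.

4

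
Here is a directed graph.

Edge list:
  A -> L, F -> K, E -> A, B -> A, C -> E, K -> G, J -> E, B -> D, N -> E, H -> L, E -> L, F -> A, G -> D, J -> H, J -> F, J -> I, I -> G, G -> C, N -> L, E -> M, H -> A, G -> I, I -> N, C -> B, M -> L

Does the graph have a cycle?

DFS with white/gray/black marking, starting from D:
D gray
D black
A gray
  L gray
  L black
A black
B gray
  B→D: D black — skip
  B→A: A black — skip
B black
C gray
  C→B: B black — skip
  E gray
    E→L: L black — skip
    M gray
      M→L: L black — skip
    M black
    E→A: A black — skip
  E black
C black
F gray
  K gray
    G gray
      G→D: D black — skip
      I gray
        I→G: G is gray → back edge
Back edge found, so a cycle exists: G → I → G.

Yes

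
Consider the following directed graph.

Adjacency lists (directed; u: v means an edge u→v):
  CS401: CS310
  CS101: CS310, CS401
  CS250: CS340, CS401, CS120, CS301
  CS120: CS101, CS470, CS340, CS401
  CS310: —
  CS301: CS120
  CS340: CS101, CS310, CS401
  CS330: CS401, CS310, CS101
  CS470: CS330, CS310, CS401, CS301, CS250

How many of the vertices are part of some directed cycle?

4

A vertex is on a directed cycle iff it belongs to a strongly connected component of size ≥ 2 (or has a self-loop).
The vertices on cycles are {CS120, CS250, CS301, CS470} — 4 in total.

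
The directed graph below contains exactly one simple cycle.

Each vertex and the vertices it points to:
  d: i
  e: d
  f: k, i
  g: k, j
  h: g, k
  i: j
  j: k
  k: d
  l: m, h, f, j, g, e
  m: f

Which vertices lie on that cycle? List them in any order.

d, i, j, k

DFS with gray/black marking from d:
d gray
  i gray
    j gray
      k gray
        k→d: d is gray → back edge
Back edge closes the cycle d → i → j → k → d; its vertices are {d, i, j, k}.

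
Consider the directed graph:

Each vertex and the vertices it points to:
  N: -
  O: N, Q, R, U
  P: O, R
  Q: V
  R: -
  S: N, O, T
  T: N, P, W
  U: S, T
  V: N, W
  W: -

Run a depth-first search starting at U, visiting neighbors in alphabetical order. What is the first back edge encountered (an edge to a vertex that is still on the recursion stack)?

O->U

DFS from U (visiting neighbors in alphabetical order); mark gray on enter, black on exit:
U gray
  S gray
    N gray
    N black
    O gray
      O→N: N black — skip
      Q gray
        V gray
          V→N: N black — skip
          W gray
          W black
        V black
      Q black
      R gray
      R black
      O→U: U is gray → back edge
First back edge: O → U.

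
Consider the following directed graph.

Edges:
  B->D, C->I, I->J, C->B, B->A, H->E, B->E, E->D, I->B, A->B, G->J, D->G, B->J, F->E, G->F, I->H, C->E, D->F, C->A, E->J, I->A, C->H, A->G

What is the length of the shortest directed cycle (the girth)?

2

For each vertex v, BFS finds the shortest path from v back to v.
The shortest such closed walk is B → A → B, length 2.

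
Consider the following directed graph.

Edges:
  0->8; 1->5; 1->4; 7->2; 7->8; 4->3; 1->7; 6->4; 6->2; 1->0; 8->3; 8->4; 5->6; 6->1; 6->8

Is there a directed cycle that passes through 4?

No

4 lies on a cycle iff there is a path from 4 back to itself.
Exploring from 4, it never reaches itself; equivalently, its strongly connected component is a singleton.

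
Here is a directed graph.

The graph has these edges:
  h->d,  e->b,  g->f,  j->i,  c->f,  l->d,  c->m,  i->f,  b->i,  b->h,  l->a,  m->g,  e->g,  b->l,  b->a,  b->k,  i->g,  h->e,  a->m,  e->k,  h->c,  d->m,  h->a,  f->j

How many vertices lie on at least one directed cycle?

7

A vertex is on a directed cycle iff it belongs to a strongly connected component of size ≥ 2 (or has a self-loop).
The vertices on cycles are {b, e, f, g, h, i, j} — 7 in total.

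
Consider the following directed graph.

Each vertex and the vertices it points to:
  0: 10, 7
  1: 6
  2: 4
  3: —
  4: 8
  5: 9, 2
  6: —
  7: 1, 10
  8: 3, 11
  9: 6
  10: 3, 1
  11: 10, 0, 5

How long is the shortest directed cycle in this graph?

5

For each vertex v, BFS finds the shortest path from v back to v.
The shortest such closed walk is 8 → 11 → 5 → 2 → 4 → 8, length 5.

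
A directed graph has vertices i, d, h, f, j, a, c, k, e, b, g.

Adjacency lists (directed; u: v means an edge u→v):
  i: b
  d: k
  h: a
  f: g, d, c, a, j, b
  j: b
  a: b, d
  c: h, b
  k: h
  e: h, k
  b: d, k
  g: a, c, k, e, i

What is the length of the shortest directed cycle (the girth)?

For each vertex v, BFS finds the shortest path from v back to v.
The shortest such closed walk is k → h → a → d → k, length 4.

4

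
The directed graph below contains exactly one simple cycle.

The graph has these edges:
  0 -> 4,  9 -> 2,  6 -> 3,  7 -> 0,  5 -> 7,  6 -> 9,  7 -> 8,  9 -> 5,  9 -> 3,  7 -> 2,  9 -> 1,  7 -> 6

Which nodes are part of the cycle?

5, 6, 7, 9

DFS with gray/black marking from 7:
7 gray
  6 gray
    9 gray
      5 gray
        5→7: 7 is gray → back edge
Back edge closes the cycle 7 → 6 → 9 → 5 → 7; its vertices are {5, 6, 7, 9}.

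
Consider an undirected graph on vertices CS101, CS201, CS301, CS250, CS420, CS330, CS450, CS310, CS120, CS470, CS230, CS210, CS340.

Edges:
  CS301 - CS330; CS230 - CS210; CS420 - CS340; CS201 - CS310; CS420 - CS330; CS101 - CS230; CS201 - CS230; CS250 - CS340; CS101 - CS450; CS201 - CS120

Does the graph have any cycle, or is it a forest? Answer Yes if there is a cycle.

No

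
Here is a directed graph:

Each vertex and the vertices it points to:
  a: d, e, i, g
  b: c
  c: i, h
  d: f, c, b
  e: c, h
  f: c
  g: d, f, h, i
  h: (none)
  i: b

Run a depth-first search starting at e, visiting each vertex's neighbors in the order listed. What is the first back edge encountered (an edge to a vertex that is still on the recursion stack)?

DFS from e (visiting each vertex's neighbors in the order listed); mark gray on enter, black on exit:
e gray
  c gray
    i gray
      b gray
        b→c: c is gray → back edge
First back edge: b → c.

b→c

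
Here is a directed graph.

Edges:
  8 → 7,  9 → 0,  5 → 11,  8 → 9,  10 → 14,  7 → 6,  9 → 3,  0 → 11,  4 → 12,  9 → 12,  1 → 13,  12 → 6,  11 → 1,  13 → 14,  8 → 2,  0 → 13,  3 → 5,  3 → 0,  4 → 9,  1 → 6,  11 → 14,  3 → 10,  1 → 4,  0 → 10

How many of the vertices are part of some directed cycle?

A vertex is on a directed cycle iff it belongs to a strongly connected component of size ≥ 2 (or has a self-loop).
The vertices on cycles are {0, 1, 3, 4, 5, 9, 11} — 7 in total.

7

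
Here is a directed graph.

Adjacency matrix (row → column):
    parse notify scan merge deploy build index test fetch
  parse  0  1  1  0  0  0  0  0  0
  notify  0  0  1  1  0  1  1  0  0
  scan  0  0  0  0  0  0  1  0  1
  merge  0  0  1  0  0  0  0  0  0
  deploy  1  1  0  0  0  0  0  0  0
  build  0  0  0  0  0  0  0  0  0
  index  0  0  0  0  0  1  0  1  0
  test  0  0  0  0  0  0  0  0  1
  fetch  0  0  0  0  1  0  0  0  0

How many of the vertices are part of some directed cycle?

8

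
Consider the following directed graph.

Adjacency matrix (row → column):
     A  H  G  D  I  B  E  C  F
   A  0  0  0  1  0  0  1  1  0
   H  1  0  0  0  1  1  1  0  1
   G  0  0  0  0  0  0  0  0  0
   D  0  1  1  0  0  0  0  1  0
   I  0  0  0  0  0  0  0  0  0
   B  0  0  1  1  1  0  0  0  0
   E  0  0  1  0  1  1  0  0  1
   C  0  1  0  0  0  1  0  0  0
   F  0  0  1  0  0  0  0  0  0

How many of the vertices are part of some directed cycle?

6

A vertex is on a directed cycle iff it belongs to a strongly connected component of size ≥ 2 (or has a self-loop).
The vertices on cycles are {A, B, C, D, E, H} — 6 in total.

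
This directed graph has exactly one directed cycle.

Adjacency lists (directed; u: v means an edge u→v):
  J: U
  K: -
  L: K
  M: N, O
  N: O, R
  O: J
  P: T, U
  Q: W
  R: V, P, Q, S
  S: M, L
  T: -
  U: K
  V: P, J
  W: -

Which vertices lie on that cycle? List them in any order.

DFS with gray/black marking from R:
R gray
  V gray
    P gray
      T gray
      T black
      U gray
        K gray
        K black
      U black
    P black
    J gray
      J→U: U black — skip
    J black
  V black
  R→P: P black — skip
  Q gray
    W gray
    W black
  Q black
  S gray
    M gray
      N gray
        O gray
          O→J: J black — skip
        O black
        N→R: R is gray → back edge
Back edge closes the cycle R → S → M → N → R; its vertices are {M, N, R, S}.

M, N, R, S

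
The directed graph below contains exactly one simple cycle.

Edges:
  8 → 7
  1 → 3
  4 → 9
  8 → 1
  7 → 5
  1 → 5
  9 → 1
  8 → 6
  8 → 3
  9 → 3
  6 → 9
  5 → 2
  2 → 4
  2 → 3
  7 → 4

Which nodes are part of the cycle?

1, 2, 4, 5, 9

DFS with gray/black marking from 5:
5 gray
  2 gray
    4 gray
      9 gray
        3 gray
        3 black
        1 gray
          1→5: 5 is gray → back edge
Back edge closes the cycle 5 → 2 → 4 → 9 → 1 → 5; its vertices are {1, 2, 4, 5, 9}.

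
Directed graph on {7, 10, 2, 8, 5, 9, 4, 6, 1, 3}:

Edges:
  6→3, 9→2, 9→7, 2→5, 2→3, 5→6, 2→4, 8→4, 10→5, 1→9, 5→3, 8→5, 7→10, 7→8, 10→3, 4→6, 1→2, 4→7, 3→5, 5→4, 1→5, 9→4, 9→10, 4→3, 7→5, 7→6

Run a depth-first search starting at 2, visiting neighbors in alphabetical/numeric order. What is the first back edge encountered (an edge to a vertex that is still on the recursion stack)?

5->3

DFS from 2 (visiting neighbors in alphabetical/numeric order); mark gray on enter, black on exit:
2 gray
  3 gray
    5 gray
      5→3: 3 is gray → back edge
First back edge: 5 → 3.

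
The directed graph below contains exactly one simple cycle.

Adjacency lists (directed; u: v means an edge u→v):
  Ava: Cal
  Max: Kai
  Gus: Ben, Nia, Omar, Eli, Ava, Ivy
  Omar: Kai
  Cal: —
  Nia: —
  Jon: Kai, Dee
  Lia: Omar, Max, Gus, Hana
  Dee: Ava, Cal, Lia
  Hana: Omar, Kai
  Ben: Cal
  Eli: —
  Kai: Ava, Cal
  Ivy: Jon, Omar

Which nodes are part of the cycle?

Dee, Gus, Ivy, Jon, Lia

DFS with gray/black marking from Lia:
Lia gray
  Omar gray
    Kai gray
      Ava gray
        Cal gray
        Cal black
      Ava black
      Kai→Cal: Cal black — skip
    Kai black
  Omar black
  Max gray
    Max→Kai: Kai black — skip
  Max black
  Gus gray
    Ben gray
      Ben→Cal: Cal black — skip
    Ben black
    Nia gray
    Nia black
    Gus→Omar: Omar black — skip
    Eli gray
    Eli black
    Gus→Ava: Ava black — skip
    Ivy gray
      Jon gray
        Jon→Kai: Kai black — skip
        Dee gray
          Dee→Ava: Ava black — skip
          Dee→Cal: Cal black — skip
          Dee→Lia: Lia is gray → back edge
Back edge closes the cycle Lia → Gus → Ivy → Jon → Dee → Lia; its vertices are {Dee, Gus, Ivy, Jon, Lia}.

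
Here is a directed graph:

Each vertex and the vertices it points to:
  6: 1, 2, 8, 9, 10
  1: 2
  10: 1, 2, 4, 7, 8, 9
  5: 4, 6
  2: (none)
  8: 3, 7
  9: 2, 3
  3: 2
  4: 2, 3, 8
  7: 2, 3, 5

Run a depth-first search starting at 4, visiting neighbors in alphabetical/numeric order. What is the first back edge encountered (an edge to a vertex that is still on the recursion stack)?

DFS from 4 (visiting neighbors in alphabetical/numeric order); mark gray on enter, black on exit:
4 gray
  2 gray
  2 black
  3 gray
    3→2: 2 black — skip
  3 black
  8 gray
    8→3: 3 black — skip
    7 gray
      7→2: 2 black — skip
      7→3: 3 black — skip
      5 gray
        5→4: 4 is gray → back edge
First back edge: 5 → 4.

5→4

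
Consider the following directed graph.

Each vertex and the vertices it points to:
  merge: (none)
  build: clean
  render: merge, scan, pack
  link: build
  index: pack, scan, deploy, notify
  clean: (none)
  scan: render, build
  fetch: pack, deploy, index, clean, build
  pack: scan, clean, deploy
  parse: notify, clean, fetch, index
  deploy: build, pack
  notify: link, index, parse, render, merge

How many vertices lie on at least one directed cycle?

A vertex is on a directed cycle iff it belongs to a strongly connected component of size ≥ 2 (or has a self-loop).
The vertices on cycles are {pack, scan, fetch, index, parse, deploy, notify, render} — 8 in total.

8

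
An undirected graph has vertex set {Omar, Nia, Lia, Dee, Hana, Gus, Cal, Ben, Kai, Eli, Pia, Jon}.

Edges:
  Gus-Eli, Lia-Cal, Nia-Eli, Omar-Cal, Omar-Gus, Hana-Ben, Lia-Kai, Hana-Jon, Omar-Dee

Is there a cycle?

No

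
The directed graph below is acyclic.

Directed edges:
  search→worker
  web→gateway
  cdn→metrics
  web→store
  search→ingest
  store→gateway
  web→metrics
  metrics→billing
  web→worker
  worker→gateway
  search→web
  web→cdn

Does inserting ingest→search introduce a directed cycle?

Adding ingest→search creates a cycle iff search can already reach ingest.
Path from search: search → ingest.
So search → … → ingest → search is a cycle.

Yes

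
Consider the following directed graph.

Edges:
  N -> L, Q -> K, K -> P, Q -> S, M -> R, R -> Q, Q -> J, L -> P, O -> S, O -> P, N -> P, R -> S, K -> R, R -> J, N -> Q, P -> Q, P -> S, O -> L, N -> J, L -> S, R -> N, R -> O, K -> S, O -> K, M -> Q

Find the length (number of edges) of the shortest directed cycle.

3

For each vertex v, BFS finds the shortest path from v back to v.
The shortest such closed walk is R → Q → K → R, length 3.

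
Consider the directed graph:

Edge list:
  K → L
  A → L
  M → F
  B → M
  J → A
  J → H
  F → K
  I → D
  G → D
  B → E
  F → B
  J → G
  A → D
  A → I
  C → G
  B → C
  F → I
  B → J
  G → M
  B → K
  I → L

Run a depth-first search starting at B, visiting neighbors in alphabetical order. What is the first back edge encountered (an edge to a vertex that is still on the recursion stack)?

DFS from B (visiting neighbors in alphabetical order); mark gray on enter, black on exit:
B gray
  C gray
    G gray
      D gray
      D black
      M gray
        F gray
          F→B: B is gray → back edge
First back edge: F → B.

F->B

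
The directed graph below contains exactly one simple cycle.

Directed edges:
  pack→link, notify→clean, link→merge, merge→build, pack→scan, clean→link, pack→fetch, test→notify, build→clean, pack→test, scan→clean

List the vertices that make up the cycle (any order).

link, build, clean, merge

DFS with gray/black marking from link:
link gray
  merge gray
    build gray
      clean gray
        clean→link: link is gray → back edge
Back edge closes the cycle link → merge → build → clean → link; its vertices are {link, build, clean, merge}.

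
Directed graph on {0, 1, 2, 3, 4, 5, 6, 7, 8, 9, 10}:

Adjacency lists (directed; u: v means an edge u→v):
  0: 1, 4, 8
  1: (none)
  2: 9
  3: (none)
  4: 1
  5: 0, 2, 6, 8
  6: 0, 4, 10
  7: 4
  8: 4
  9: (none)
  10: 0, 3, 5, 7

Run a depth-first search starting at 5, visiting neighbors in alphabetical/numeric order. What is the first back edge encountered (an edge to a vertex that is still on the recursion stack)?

DFS from 5 (visiting neighbors in alphabetical/numeric order); mark gray on enter, black on exit:
5 gray
  0 gray
    1 gray
    1 black
    4 gray
      4→1: 1 black — skip
    4 black
    8 gray
      8→4: 4 black — skip
    8 black
  0 black
  2 gray
    9 gray
    9 black
  2 black
  6 gray
    6→0: 0 black — skip
    6→4: 4 black — skip
    10 gray
      10→0: 0 black — skip
      3 gray
      3 black
      10→5: 5 is gray → back edge
First back edge: 10 → 5.

10->5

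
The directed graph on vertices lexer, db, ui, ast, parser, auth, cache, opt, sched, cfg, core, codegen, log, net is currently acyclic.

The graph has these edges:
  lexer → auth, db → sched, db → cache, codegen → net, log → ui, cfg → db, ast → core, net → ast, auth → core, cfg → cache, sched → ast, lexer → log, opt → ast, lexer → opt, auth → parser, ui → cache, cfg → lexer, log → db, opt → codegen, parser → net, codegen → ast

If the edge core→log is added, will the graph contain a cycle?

Yes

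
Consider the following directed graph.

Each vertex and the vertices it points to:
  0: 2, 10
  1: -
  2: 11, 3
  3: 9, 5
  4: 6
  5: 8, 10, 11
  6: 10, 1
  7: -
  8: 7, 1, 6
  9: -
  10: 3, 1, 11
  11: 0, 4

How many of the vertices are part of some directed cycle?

9

A vertex is on a directed cycle iff it belongs to a strongly connected component of size ≥ 2 (or has a self-loop).
The vertices on cycles are {0, 2, 3, 4, 5, 6, 8, 10, 11} — 9 in total.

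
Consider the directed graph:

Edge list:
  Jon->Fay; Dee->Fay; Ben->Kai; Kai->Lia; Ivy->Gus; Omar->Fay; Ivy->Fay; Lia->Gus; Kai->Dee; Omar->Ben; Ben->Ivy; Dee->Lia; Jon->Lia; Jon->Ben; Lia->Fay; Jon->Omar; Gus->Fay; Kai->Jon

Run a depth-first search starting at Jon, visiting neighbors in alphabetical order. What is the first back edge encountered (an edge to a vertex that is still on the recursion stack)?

Kai->Jon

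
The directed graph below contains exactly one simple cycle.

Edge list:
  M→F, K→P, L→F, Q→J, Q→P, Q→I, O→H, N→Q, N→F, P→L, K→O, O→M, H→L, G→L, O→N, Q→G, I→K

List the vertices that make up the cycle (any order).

DFS with gray/black marking from K:
K gray
  O gray
    H gray
      L gray
        F gray
        F black
      L black
    H black
    N gray
      Q gray
        J gray
        J black
        I gray
          I→K: K is gray → back edge
Back edge closes the cycle K → O → N → Q → I → K; its vertices are {I, K, N, O, Q}.

I, K, N, O, Q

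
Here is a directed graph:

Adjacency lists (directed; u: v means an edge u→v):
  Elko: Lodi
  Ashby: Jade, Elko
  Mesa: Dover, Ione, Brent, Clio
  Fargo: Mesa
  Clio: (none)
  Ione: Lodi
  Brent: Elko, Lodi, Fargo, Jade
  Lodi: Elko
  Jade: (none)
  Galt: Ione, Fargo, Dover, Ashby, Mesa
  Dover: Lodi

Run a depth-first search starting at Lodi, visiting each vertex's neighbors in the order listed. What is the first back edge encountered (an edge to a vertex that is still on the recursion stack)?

Elko→Lodi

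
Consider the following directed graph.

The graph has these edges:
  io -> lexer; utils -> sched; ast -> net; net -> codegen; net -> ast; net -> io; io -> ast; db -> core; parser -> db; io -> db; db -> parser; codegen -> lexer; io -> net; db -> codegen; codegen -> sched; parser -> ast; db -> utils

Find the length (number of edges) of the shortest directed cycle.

2

For each vertex v, BFS finds the shortest path from v back to v.
The shortest such closed walk is io → net → io, length 2.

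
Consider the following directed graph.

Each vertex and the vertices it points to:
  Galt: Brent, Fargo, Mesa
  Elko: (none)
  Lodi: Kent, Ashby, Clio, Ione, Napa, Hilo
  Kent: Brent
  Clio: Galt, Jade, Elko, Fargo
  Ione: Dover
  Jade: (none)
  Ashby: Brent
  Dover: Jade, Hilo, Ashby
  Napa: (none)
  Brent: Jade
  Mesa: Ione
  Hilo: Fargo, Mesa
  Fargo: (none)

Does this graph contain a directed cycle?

Yes

DFS with white/gray/black marking, starting from Fargo:
Fargo gray
Fargo black
Galt gray
  Brent gray
    Jade gray
    Jade black
  Brent black
  Galt→Fargo: Fargo black — skip
  Mesa gray
    Ione gray
      Dover gray
        Dover→Jade: Jade black — skip
        Hilo gray
          Hilo→Fargo: Fargo black — skip
          Hilo→Mesa: Mesa is gray → back edge
Back edge found, so a cycle exists: Mesa → Ione → Dover → Hilo → Mesa.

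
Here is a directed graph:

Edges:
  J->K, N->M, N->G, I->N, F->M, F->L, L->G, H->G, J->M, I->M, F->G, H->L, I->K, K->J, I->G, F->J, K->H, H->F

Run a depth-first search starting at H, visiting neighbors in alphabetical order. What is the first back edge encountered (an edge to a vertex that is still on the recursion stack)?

DFS from H (visiting neighbors in alphabetical order); mark gray on enter, black on exit:
H gray
  F gray
    G gray
    G black
    J gray
      K gray
        K→H: H is gray → back edge
First back edge: K → H.

K→H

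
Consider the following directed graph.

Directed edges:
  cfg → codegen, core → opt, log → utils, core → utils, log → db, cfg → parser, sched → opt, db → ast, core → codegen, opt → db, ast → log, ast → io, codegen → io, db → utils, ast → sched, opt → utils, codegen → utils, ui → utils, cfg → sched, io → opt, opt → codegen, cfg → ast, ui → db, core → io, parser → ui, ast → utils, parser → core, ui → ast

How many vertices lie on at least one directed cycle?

A vertex is on a directed cycle iff it belongs to a strongly connected component of size ≥ 2 (or has a self-loop).
The vertices on cycles are {db, io, ast, log, opt, sched, codegen} — 7 in total.

7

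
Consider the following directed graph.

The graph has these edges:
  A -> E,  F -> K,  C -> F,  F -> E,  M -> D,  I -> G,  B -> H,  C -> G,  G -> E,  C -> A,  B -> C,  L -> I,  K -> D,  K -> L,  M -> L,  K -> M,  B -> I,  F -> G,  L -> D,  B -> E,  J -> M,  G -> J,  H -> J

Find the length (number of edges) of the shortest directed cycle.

For each vertex v, BFS finds the shortest path from v back to v.
The shortest such closed walk is I → G → J → M → L → I, length 5.

5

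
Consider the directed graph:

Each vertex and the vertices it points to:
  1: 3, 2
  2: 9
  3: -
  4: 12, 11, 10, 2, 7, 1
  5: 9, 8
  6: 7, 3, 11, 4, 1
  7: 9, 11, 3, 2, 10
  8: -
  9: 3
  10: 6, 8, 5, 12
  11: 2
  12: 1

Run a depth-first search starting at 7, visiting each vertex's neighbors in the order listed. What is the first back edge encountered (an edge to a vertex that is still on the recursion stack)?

6->7

DFS from 7 (visiting each vertex's neighbors in the order listed); mark gray on enter, black on exit:
7 gray
  9 gray
    3 gray
    3 black
  9 black
  11 gray
    2 gray
      2→9: 9 black — skip
    2 black
  11 black
  7→3: 3 black — skip
  7→2: 2 black — skip
  10 gray
    6 gray
      6→7: 7 is gray → back edge
First back edge: 6 → 7.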